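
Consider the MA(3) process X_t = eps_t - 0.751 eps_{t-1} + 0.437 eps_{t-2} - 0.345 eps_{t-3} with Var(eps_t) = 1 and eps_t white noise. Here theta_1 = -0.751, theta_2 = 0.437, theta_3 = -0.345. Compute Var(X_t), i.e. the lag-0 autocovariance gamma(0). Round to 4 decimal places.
\gamma(0) = 1.8740

For an MA(q) process X_t = eps_t + sum_i theta_i eps_{t-i} with
Var(eps_t) = sigma^2, the variance is
  gamma(0) = sigma^2 * (1 + sum_i theta_i^2).
  sum_i theta_i^2 = (-0.751)^2 + (0.437)^2 + (-0.345)^2 = 0.564001 + 0.190969 + 0.119025 = 0.873995.
  gamma(0) = 1 * (1 + 0.873995) = 1 * 1.873995 = 1.873995, which rounds to 1.8740.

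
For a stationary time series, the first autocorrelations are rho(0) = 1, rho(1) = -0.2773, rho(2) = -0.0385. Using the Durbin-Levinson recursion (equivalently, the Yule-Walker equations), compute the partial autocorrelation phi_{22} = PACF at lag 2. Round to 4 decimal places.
\phi_{22} = -0.1250

The PACF at lag k is phi_{kk}, the last component of the solution
to the Yule-Walker system G_k phi = r_k where
  (G_k)_{ij} = rho(|i - j|), (r_k)_i = rho(i), i,j = 1..k.
Equivalently, Durbin-Levinson gives phi_{kk} iteratively:
  phi_{11} = rho(1)
  phi_{kk} = [rho(k) - sum_{j=1..k-1} phi_{k-1,j} rho(k-j)]
            / [1 - sum_{j=1..k-1} phi_{k-1,j} rho(j)],
  phi_{k,j} = phi_{k-1,j} - phi_{kk} phi_{k-1,k-j},  j = 1..k-1.
Step k = 1:
  phi_11 = rho(1) = -0.2773.
Step k = 2:
  phi_22 = [rho(2) - phi_11 rho(1)] / [1 - phi_11 rho(1)] = [-0.0385 - (-0.2773)(-0.2773)] / [1 - (-0.2773)(-0.2773)]
         = -0.11539529 / 0.92310471 = -0.125.
Therefore phi_{22} = -0.1250.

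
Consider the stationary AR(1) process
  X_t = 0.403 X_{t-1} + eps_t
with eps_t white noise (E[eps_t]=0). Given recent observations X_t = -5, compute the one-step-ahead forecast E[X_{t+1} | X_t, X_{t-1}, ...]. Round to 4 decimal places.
E[X_{t+1} \mid \mathcal F_t] = -2.0150

For an AR(p) model X_t = c + sum_i phi_i X_{t-i} + eps_t, the
one-step-ahead conditional mean is
  E[X_{t+1} | X_t, ...] = c + sum_i phi_i X_{t+1-i}.
Substitute known values:
  E[X_{t+1} | ...] = (0.403) * (-5)
                   = -2.0150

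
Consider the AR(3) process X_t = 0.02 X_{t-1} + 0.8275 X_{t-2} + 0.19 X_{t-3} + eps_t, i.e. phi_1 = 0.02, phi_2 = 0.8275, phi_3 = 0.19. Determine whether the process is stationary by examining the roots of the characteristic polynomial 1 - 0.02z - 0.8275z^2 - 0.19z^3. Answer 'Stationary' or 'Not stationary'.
\text{Not stationary}

The AR(p) characteristic polynomial is P(z) = 1 - 0.02z - 0.8275z^2 - 0.19z^3.
Stationarity requires all roots to lie outside the unit circle, i.e. |z| > 1 for every root.
Degree 3: look for a simple real root z0 first, then factor out (1 - z/z0) and solve the remaining quadratic.
Testing z0 = -4: P(-4) = 1 + (-0.02)(-4) + (-0.8275)(-4)^2 + (-0.19)(-4)^3
  = 1 + (0.08) + (-13.24) + (12.16) = 0.  So z_0 = -4 is a root, |z_0| = 4.
Divide out the factor (1 + 0.25 z) = (1 - z/z0) (since 1/z0 = -0.25):
  P(z) = (1 + 0.25 z)(1 + (-0.27) z + (-0.76) z^2)
  [check: z-coef -0.27 - (-0.25) = -0.02; z^2-coef -0.76 - (-0.25)(-0.27) = -0.8275; z^3-coef -(-0.25)(-0.76) = -0.19.]
Remaining roots from the quadratic factor 1 + (-0.27) z + (-0.76) z^2:
  Set 1 + (-0.27) z + (-0.76) z^2 = 0, i.e. a z^2 + b z + c = 0 with a = -0.76, b = -0.27, c = 1.
  Discriminant D = b^2 - 4ac = (-0.27)^2 - 4*(-0.76)*1 = 0.0729 - (-3.04) = 3.1129.
  D >= 0, so the roots are real: z = (-b +/- sqrt(D)) / (2a) = (0.27 +/- 1.764341) / (-1.52).
    z_1 = (0.27 + 1.764341) / (-1.52) = -1.3384,   |z_1| = 1.3384.
    z_2 = (0.27 - 1.764341) / (-1.52) = 0.9831,   |z_2| = 0.9831.
Moduli of all roots: 4.0000, 1.3384, 0.9831.
All moduli strictly greater than 1? No.
Verdict: Not stationary.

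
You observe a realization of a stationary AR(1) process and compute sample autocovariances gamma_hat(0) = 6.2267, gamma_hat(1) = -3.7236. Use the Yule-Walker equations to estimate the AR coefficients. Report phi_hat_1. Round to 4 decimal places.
\hat\phi_{1} = -0.5980

The Yule-Walker equations for an AR(p) process read, in matrix form,
  Gamma_p phi = r_p,   with   (Gamma_p)_{ij} = gamma(|i - j|),
                       (r_p)_i = gamma(i),   i,j = 1..p.
Substitute the sample gammas (Toeplitz matrix and right-hand side of size 1):
  Gamma_p = [[6.2267]]
  r_p     = [-3.7236]
With p = 1 this is the single equation gamma(0) phi_1 = gamma(1):
  phi_hat_1 = gamma(1) / gamma(0) = -3.7236 / 6.2267 = -0.5980.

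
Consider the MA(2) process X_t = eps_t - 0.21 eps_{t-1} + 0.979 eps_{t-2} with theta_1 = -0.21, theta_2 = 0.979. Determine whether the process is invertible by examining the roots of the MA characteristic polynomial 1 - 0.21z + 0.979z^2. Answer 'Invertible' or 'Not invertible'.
\text{Invertible}

The MA(q) characteristic polynomial is P(z) = 1 - 0.21z + 0.979z^2.
Invertibility requires all roots to lie outside the unit circle, i.e. |z| > 1 for every root.
Set 1 + (-0.21) z + (0.979) z^2 = 0, i.e. a z^2 + b z + c = 0 with a = 0.979, b = -0.21, c = 1.
Discriminant D = b^2 - 4ac = (-0.21)^2 - 4*(0.979)*1 = 0.0441 - (3.916) = -3.8719.
D < 0, so the roots are the complex-conjugate pair z = (-b +/- i sqrt(-D)) / (2a) = 0.1073 +/- 1.005i.
For a conjugate pair |z|^2 = z * conj(z) = (product of roots) = c/a = 1/(0.979) = 1.02145, so |z| = sqrt(1.02145) = 1.0107 for both roots.
Moduli of all roots: 1.0107, 1.0107.
All moduli strictly greater than 1? Yes.
Verdict: Invertible.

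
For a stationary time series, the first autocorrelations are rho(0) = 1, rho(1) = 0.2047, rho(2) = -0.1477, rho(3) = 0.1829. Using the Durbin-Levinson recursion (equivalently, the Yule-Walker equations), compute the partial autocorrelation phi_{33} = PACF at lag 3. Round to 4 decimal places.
\phi_{33} = 0.2820

The PACF at lag k is phi_{kk}, the last component of the solution
to the Yule-Walker system G_k phi = r_k where
  (G_k)_{ij} = rho(|i - j|), (r_k)_i = rho(i), i,j = 1..k.
Equivalently, Durbin-Levinson gives phi_{kk} iteratively:
  phi_{11} = rho(1)
  phi_{kk} = [rho(k) - sum_{j=1..k-1} phi_{k-1,j} rho(k-j)]
            / [1 - sum_{j=1..k-1} phi_{k-1,j} rho(j)],
  phi_{k,j} = phi_{k-1,j} - phi_{kk} phi_{k-1,k-j},  j = 1..k-1.
Step k = 1:
  phi_11 = rho(1) = 0.2047.
Step k = 2:
  phi_22 = [rho(2) - phi_11 rho(1)] / [1 - phi_11 rho(1)] = [-0.1477 - (0.2047)(0.2047)] / [1 - (0.2047)(0.2047)]
         = -0.18960209 / 0.95809791 = -0.197894.
  Update: phi_21 = phi_11 - phi_22 phi_11 = 0.2047 - (-0.197894)(0.2047) = 0.245209.
Step k = 3:
  phi_33 = [rho(3) - phi_21 rho(2) - phi_22 rho(1)] / [1 - phi_21 rho(1) - phi_22 rho(2)]
    numerator   = 0.1829 - (0.245209)(-0.1477) - (-0.197894)(0.2047) = 0.25962632
    denominator = 1 - (0.245209)(0.2047) - (-0.197894)(-0.1477) = 0.92057674
  phi_33 = 0.25962632 / 0.92057674 = 0.282.
Therefore phi_{33} = 0.2820.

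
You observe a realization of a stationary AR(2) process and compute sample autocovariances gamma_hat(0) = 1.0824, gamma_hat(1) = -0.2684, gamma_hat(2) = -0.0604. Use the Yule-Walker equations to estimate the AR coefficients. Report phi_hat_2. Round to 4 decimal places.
\hat\phi_{2} = -0.1250

The Yule-Walker equations for an AR(p) process read, in matrix form,
  Gamma_p phi = r_p,   with   (Gamma_p)_{ij} = gamma(|i - j|),
                       (r_p)_i = gamma(i),   i,j = 1..p.
Substitute the sample gammas (Toeplitz matrix and right-hand side of size 2):
  Gamma_p = [[1.0824, -0.2684], [-0.2684, 1.0824]]
  r_p     = [-0.2684, -0.0604]
Written out:
  1.0824 phi_1 - 0.2684 phi_2 = -0.2684
  -0.2684 phi_1 + 1.0824 phi_2 = -0.0604
Solve by Cramer's rule:
  det = gamma(0)^2 - gamma(1)^2 = (1.0824)^2 - (-0.2684)^2 = 1.17158976 - 0.07203856 = 1.0995512
  phi_hat_1 = [gamma(1) gamma(0) - gamma(1) gamma(2)] / det = [(-0.2684)(1.0824) - (-0.2684)(-0.0604)] / 1.0995512 = -0.30672752 / 1.0995512 = -0.279
  phi_hat_2 = [gamma(0) gamma(2) - gamma(1)^2] / det = [(1.0824)(-0.0604) - (-0.2684)^2] / 1.0995512 = -0.13741552 / 1.0995512 = -0.125
So phi_hat = [-0.2790, -0.1250].
Therefore phi_hat_2 = -0.1250.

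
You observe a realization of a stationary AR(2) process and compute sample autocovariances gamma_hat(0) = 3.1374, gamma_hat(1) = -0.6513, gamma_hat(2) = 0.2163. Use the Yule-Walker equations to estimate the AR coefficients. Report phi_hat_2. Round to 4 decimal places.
\hat\phi_{2} = 0.0270

The Yule-Walker equations for an AR(p) process read, in matrix form,
  Gamma_p phi = r_p,   with   (Gamma_p)_{ij} = gamma(|i - j|),
                       (r_p)_i = gamma(i),   i,j = 1..p.
Substitute the sample gammas (Toeplitz matrix and right-hand side of size 2):
  Gamma_p = [[3.1374, -0.6513], [-0.6513, 3.1374]]
  r_p     = [-0.6513, 0.2163]
Written out:
  3.1374 phi_1 - 0.6513 phi_2 = -0.6513
  -0.6513 phi_1 + 3.1374 phi_2 = 0.2163
Solve by Cramer's rule:
  det = gamma(0)^2 - gamma(1)^2 = (3.1374)^2 - (-0.6513)^2 = 9.84327876 - 0.42419169 = 9.41908707
  phi_hat_1 = [gamma(1) gamma(0) - gamma(1) gamma(2)] / det = [(-0.6513)(3.1374) - (-0.6513)(0.2163)] / 9.41908707 = -1.90251243 / 9.41908707 = -0.202
  phi_hat_2 = [gamma(0) gamma(2) - gamma(1)^2] / det = [(3.1374)(0.2163) - (-0.6513)^2] / 9.41908707 = 0.25442793 / 9.41908707 = 0.027
So phi_hat = [-0.2020, 0.0270].
Therefore phi_hat_2 = 0.0270.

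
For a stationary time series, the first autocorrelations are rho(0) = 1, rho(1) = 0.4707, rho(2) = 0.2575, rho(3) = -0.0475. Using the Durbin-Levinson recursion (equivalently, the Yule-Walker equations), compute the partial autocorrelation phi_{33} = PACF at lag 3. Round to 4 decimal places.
\phi_{33} = -0.2380

The PACF at lag k is phi_{kk}, the last component of the solution
to the Yule-Walker system G_k phi = r_k where
  (G_k)_{ij} = rho(|i - j|), (r_k)_i = rho(i), i,j = 1..k.
Equivalently, Durbin-Levinson gives phi_{kk} iteratively:
  phi_{11} = rho(1)
  phi_{kk} = [rho(k) - sum_{j=1..k-1} phi_{k-1,j} rho(k-j)]
            / [1 - sum_{j=1..k-1} phi_{k-1,j} rho(j)],
  phi_{k,j} = phi_{k-1,j} - phi_{kk} phi_{k-1,k-j},  j = 1..k-1.
Step k = 1:
  phi_11 = rho(1) = 0.4707.
Step k = 2:
  phi_22 = [rho(2) - phi_11 rho(1)] / [1 - phi_11 rho(1)] = [0.2575 - (0.4707)(0.4707)] / [1 - (0.4707)(0.4707)]
         = 0.03594151 / 0.77844151 = 0.046171.
  Update: phi_21 = phi_11 - phi_22 phi_11 = 0.4707 - (0.046171)(0.4707) = 0.448967.
Step k = 3:
  phi_33 = [rho(3) - phi_21 rho(2) - phi_22 rho(1)] / [1 - phi_21 rho(1) - phi_22 rho(2)]
    numerator   = -0.0475 - (0.448967)(0.2575) - (0.046171)(0.4707) = -0.18484181
    denominator = 1 - (0.448967)(0.4707) - (0.046171)(0.2575) = 0.77678205
  phi_33 = -0.18484181 / 0.77678205 = -0.238.
Therefore phi_{33} = -0.2380.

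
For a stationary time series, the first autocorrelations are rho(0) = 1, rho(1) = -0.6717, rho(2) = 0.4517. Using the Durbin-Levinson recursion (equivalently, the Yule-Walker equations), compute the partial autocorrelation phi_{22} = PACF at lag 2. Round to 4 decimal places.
\phi_{22} = 0.0009

The PACF at lag k is phi_{kk}, the last component of the solution
to the Yule-Walker system G_k phi = r_k where
  (G_k)_{ij} = rho(|i - j|), (r_k)_i = rho(i), i,j = 1..k.
Equivalently, Durbin-Levinson gives phi_{kk} iteratively:
  phi_{11} = rho(1)
  phi_{kk} = [rho(k) - sum_{j=1..k-1} phi_{k-1,j} rho(k-j)]
            / [1 - sum_{j=1..k-1} phi_{k-1,j} rho(j)],
  phi_{k,j} = phi_{k-1,j} - phi_{kk} phi_{k-1,k-j},  j = 1..k-1.
Step k = 1:
  phi_11 = rho(1) = -0.6717.
Step k = 2:
  phi_22 = [rho(2) - phi_11 rho(1)] / [1 - phi_11 rho(1)] = [0.4517 - (-0.6717)(-0.6717)] / [1 - (-0.6717)(-0.6717)]
         = 0.00051911 / 0.54881911 = 0.0009.
Therefore phi_{22} = 0.0009.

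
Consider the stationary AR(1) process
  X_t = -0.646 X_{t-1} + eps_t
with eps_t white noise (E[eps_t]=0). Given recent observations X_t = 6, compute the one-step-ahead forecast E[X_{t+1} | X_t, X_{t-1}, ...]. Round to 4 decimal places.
E[X_{t+1} \mid \mathcal F_t] = -3.8760

For an AR(p) model X_t = c + sum_i phi_i X_{t-i} + eps_t, the
one-step-ahead conditional mean is
  E[X_{t+1} | X_t, ...] = c + sum_i phi_i X_{t+1-i}.
Substitute known values:
  E[X_{t+1} | ...] = (-0.646) * (6)
                   = -3.8760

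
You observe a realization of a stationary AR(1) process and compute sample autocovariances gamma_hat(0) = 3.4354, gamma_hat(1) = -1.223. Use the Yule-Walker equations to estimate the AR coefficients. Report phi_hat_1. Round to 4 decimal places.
\hat\phi_{1} = -0.3560

The Yule-Walker equations for an AR(p) process read, in matrix form,
  Gamma_p phi = r_p,   with   (Gamma_p)_{ij} = gamma(|i - j|),
                       (r_p)_i = gamma(i),   i,j = 1..p.
Substitute the sample gammas (Toeplitz matrix and right-hand side of size 1):
  Gamma_p = [[3.4354]]
  r_p     = [-1.223]
With p = 1 this is the single equation gamma(0) phi_1 = gamma(1):
  phi_hat_1 = gamma(1) / gamma(0) = -1.223 / 3.4354 = -0.3560.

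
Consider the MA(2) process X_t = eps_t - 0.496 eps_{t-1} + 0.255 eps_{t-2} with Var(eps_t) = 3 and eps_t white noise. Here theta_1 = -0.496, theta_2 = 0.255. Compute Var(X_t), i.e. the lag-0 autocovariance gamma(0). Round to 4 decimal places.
\gamma(0) = 3.9331

For an MA(q) process X_t = eps_t + sum_i theta_i eps_{t-i} with
Var(eps_t) = sigma^2, the variance is
  gamma(0) = sigma^2 * (1 + sum_i theta_i^2).
  sum_i theta_i^2 = (-0.496)^2 + (0.255)^2 = 0.246016 + 0.065025 = 0.311041.
  gamma(0) = 3 * (1 + 0.311041) = 3 * 1.311041 = 3.933123, which rounds to 3.9331.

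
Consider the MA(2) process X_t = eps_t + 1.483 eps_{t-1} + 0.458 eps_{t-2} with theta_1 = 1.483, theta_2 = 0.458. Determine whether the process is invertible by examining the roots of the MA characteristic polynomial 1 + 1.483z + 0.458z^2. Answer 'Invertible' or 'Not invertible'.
\text{Not invertible}

The MA(q) characteristic polynomial is P(z) = 1 + 1.483z + 0.458z^2.
Invertibility requires all roots to lie outside the unit circle, i.e. |z| > 1 for every root.
Set 1 + (1.483) z + (0.458) z^2 = 0, i.e. a z^2 + b z + c = 0 with a = 0.458, b = 1.483, c = 1.
Discriminant D = b^2 - 4ac = (1.483)^2 - 4*(0.458)*1 = 2.199289 - (1.832) = 0.367289.
D >= 0, so the roots are real: z = (-b +/- sqrt(D)) / (2a) = (-1.483 +/- 0.606044) / (0.916).
  z_1 = (-1.483 + 0.606044) / (0.916) = -0.9574,   |z_1| = 0.9574.
  z_2 = (-1.483 - 0.606044) / (0.916) = -2.2806,   |z_2| = 2.2806.
Moduli of all roots: 0.9574, 2.2806.
All moduli strictly greater than 1? No.
Verdict: Not invertible.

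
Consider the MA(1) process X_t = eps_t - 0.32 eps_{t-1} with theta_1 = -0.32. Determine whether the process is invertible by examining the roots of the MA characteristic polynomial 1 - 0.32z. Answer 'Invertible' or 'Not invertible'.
\text{Invertible}

The MA(q) characteristic polynomial is P(z) = 1 - 0.32z.
Invertibility requires all roots to lie outside the unit circle, i.e. |z| > 1 for every root.
This is linear in z: 1 + (-0.32) z = 0  =>  z = -1/(-0.32) = 3.125,  |z| = 3.125.
Moduli of all roots: 3.1250.
All moduli strictly greater than 1? Yes.
Verdict: Invertible.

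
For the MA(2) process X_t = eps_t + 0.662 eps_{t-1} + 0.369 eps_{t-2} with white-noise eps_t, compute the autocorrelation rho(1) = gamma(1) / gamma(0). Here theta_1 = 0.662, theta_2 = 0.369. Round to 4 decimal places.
\rho(1) = 0.5756

For an MA(q) process with theta_0 = 1, the autocovariance is
  gamma(k) = sigma^2 * sum_{i=0..q-k} theta_i * theta_{i+k},
and rho(k) = gamma(k) / gamma(0). Sigma^2 cancels.
  numerator   = (1)*(0.662) + (0.662)*(0.369) = 0.906278.
  denominator = (1)^2 + (0.662)^2 + (0.369)^2 = 1.574405.
  rho(1) = 0.906278 / 1.574405 = 0.5756.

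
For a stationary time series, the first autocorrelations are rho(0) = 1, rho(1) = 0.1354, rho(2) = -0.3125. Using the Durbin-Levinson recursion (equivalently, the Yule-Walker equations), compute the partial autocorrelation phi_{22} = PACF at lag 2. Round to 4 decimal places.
\phi_{22} = -0.3370

The PACF at lag k is phi_{kk}, the last component of the solution
to the Yule-Walker system G_k phi = r_k where
  (G_k)_{ij} = rho(|i - j|), (r_k)_i = rho(i), i,j = 1..k.
Equivalently, Durbin-Levinson gives phi_{kk} iteratively:
  phi_{11} = rho(1)
  phi_{kk} = [rho(k) - sum_{j=1..k-1} phi_{k-1,j} rho(k-j)]
            / [1 - sum_{j=1..k-1} phi_{k-1,j} rho(j)],
  phi_{k,j} = phi_{k-1,j} - phi_{kk} phi_{k-1,k-j},  j = 1..k-1.
Step k = 1:
  phi_11 = rho(1) = 0.1354.
Step k = 2:
  phi_22 = [rho(2) - phi_11 rho(1)] / [1 - phi_11 rho(1)] = [-0.3125 - (0.1354)(0.1354)] / [1 - (0.1354)(0.1354)]
         = -0.33083316 / 0.98166684 = -0.337.
Therefore phi_{22} = -0.3370.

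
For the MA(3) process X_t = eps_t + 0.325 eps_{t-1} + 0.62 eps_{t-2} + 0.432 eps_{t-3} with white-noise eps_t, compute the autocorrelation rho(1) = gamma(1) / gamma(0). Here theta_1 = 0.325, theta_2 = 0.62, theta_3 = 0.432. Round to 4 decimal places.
\rho(1) = 0.4738

For an MA(q) process with theta_0 = 1, the autocovariance is
  gamma(k) = sigma^2 * sum_{i=0..q-k} theta_i * theta_{i+k},
and rho(k) = gamma(k) / gamma(0). Sigma^2 cancels.
  numerator   = (1)*(0.325) + (0.325)*(0.62) + (0.62)*(0.432) = 0.79434.
  denominator = (1)^2 + (0.325)^2 + (0.62)^2 + (0.432)^2 = 1.676649.
  rho(1) = 0.79434 / 1.676649 = 0.4738.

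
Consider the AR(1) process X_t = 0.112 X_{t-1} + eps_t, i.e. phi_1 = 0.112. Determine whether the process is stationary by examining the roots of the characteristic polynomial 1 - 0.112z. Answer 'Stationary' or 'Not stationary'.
\text{Stationary}

The AR(p) characteristic polynomial is P(z) = 1 - 0.112z.
Stationarity requires all roots to lie outside the unit circle, i.e. |z| > 1 for every root.
This is linear in z: 1 + (-0.112) z = 0  =>  z = -1/(-0.112) = 8.928571,  |z| = 8.928571.
Moduli of all roots: 8.9286.
All moduli strictly greater than 1? Yes.
Verdict: Stationary.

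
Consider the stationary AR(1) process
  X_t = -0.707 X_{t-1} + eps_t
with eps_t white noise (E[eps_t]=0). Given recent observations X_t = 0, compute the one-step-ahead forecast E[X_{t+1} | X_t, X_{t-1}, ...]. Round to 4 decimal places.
E[X_{t+1} \mid \mathcal F_t] = 0.0000

For an AR(p) model X_t = c + sum_i phi_i X_{t-i} + eps_t, the
one-step-ahead conditional mean is
  E[X_{t+1} | X_t, ...] = c + sum_i phi_i X_{t+1-i}.
Substitute known values:
  E[X_{t+1} | ...] = (-0.707) * (0)
                   = 0.0000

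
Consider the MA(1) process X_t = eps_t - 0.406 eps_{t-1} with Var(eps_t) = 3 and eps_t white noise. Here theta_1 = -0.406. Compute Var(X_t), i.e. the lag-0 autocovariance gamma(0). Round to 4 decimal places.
\gamma(0) = 3.4945

For an MA(q) process X_t = eps_t + sum_i theta_i eps_{t-i} with
Var(eps_t) = sigma^2, the variance is
  gamma(0) = sigma^2 * (1 + sum_i theta_i^2).
  sum_i theta_i^2 = (-0.406)^2 = 0.164836.
  gamma(0) = 3 * (1 + 0.164836) = 3 * 1.164836 = 3.494508, which rounds to 3.4945.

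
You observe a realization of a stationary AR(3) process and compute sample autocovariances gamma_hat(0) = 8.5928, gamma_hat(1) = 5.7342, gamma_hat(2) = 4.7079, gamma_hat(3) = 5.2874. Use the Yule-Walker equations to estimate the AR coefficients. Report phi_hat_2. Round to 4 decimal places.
\hat\phi_{2} = -0.0120

The Yule-Walker equations for an AR(p) process read, in matrix form,
  Gamma_p phi = r_p,   with   (Gamma_p)_{ij} = gamma(|i - j|),
                       (r_p)_i = gamma(i),   i,j = 1..p.
Substitute the sample gammas (Toeplitz matrix and right-hand side of size 3):
  Gamma_p = [[8.5928, 5.7342, 4.7079], [5.7342, 8.5928, 5.7342], [4.7079, 5.7342, 8.5928]]
  r_p     = [5.7342, 4.7079, 5.2874]
Written out (R1..R3):
  (R1) 8.5928 phi_1 + 5.7342 phi_2 + 4.7079 phi_3 = 5.7342
  (R2) 5.7342 phi_1 + 8.5928 phi_2 + 5.7342 phi_3 = 4.7079
  (R3) 4.7079 phi_1 + 5.7342 phi_2 + 8.5928 phi_3 = 5.2874
Gaussian elimination:
  R2 <- R2 - (5.7342/8.5928) R1 = R2 - (0.667326) R1:  4.766218 phi_2 + 2.592495 phi_3 = 0.881318
  R3 <- R3 - (4.7079/8.5928) R1 = R3 - (0.547889) R1:  2.592495 phi_2 + 6.013394 phi_3 = 2.145695
  R3 <- R3 - (2.592495/4.766218) R2 = R3 - (0.543931) R2:  4.603254 phi_3 = 1.666319
Back-substitution:
  phi_hat_3 = 1.666319 / 4.603254 = 0.361987
  phi_hat_2 = (0.881318 - (2.592495)(0.361987)) / 4.766218 = -0.011987
  phi_hat_1 = (5.7342 - (5.7342)(-0.011987) - (4.7079)(0.361987)) / 8.5928 = 0.476996
So phi_hat = [0.4770, -0.0120, 0.3620].
Therefore phi_hat_2 = -0.0120.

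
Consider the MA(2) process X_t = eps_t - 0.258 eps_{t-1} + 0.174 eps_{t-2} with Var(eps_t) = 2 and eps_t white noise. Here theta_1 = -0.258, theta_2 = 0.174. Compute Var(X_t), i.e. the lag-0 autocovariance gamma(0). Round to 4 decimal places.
\gamma(0) = 2.1937

For an MA(q) process X_t = eps_t + sum_i theta_i eps_{t-i} with
Var(eps_t) = sigma^2, the variance is
  gamma(0) = sigma^2 * (1 + sum_i theta_i^2).
  sum_i theta_i^2 = (-0.258)^2 + (0.174)^2 = 0.066564 + 0.030276 = 0.09684.
  gamma(0) = 2 * (1 + 0.09684) = 2 * 1.09684 = 2.19368, which rounds to 2.1937.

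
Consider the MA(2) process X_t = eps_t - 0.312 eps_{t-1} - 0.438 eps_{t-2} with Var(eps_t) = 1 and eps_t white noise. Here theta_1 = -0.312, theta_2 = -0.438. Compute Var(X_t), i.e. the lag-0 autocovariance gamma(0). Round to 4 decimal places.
\gamma(0) = 1.2892

For an MA(q) process X_t = eps_t + sum_i theta_i eps_{t-i} with
Var(eps_t) = sigma^2, the variance is
  gamma(0) = sigma^2 * (1 + sum_i theta_i^2).
  sum_i theta_i^2 = (-0.312)^2 + (-0.438)^2 = 0.097344 + 0.191844 = 0.289188.
  gamma(0) = 1 * (1 + 0.289188) = 1 * 1.289188 = 1.289188, which rounds to 1.2892.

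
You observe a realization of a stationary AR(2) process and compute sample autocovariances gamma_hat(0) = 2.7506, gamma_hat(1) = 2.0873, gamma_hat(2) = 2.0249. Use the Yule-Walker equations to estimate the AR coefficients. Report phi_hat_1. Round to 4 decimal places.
\hat\phi_{1} = 0.4720

The Yule-Walker equations for an AR(p) process read, in matrix form,
  Gamma_p phi = r_p,   with   (Gamma_p)_{ij} = gamma(|i - j|),
                       (r_p)_i = gamma(i),   i,j = 1..p.
Substitute the sample gammas (Toeplitz matrix and right-hand side of size 2):
  Gamma_p = [[2.7506, 2.0873], [2.0873, 2.7506]]
  r_p     = [2.0873, 2.0249]
Written out:
  2.7506 phi_1 + 2.0873 phi_2 = 2.0873
  2.0873 phi_1 + 2.7506 phi_2 = 2.0249
Solve by Cramer's rule:
  det = gamma(0)^2 - gamma(1)^2 = (2.7506)^2 - (2.0873)^2 = 7.56580036 - 4.35682129 = 3.20897907
  phi_hat_1 = [gamma(1) gamma(0) - gamma(1) gamma(2)] / det = [(2.0873)(2.7506) - (2.0873)(2.0249)] / 3.20897907 = 1.51475361 / 3.20897907 = 0.472
  phi_hat_2 = [gamma(0) gamma(2) - gamma(1)^2] / det = [(2.7506)(2.0249) - (2.0873)^2] / 3.20897907 = 1.21286865 / 3.20897907 = 0.378
So phi_hat = [0.4720, 0.3780].
Therefore phi_hat_1 = 0.4720.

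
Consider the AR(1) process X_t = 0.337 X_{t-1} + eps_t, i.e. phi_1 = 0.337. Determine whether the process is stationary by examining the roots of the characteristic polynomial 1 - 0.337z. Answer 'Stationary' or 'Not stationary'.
\text{Stationary}

The AR(p) characteristic polynomial is P(z) = 1 - 0.337z.
Stationarity requires all roots to lie outside the unit circle, i.e. |z| > 1 for every root.
This is linear in z: 1 + (-0.337) z = 0  =>  z = -1/(-0.337) = 2.967359,  |z| = 2.967359.
Moduli of all roots: 2.9674.
All moduli strictly greater than 1? Yes.
Verdict: Stationary.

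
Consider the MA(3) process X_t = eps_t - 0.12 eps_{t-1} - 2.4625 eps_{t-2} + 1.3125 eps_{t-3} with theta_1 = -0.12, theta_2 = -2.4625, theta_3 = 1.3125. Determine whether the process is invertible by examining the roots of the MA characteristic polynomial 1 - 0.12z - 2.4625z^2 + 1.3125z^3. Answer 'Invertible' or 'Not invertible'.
\text{Not invertible}

The MA(q) characteristic polynomial is P(z) = 1 - 0.12z - 2.4625z^2 + 1.3125z^3.
Invertibility requires all roots to lie outside the unit circle, i.e. |z| > 1 for every root.
Degree 3: look for a simple real root z0 first, then factor out (1 - z/z0) and solve the remaining quadratic.
Testing z0 = 0.8: P(0.8) = 1 + (-0.12)(0.8) + (-2.4625)(0.8)^2 + (1.3125)(0.8)^3
  = 1 + (-0.096) + (-1.576) + (0.672) = 0.  So z_0 = 0.8 is a root, |z_0| = 0.8.
Divide out the factor (1 - 1.25 z) = (1 - z/z0) (since 1/z0 = 1.25):
  P(z) = (1 - 1.25 z)(1 + (1.13) z + (-1.05) z^2)
  [check: z-coef 1.13 - (1.25) = -0.12; z^2-coef -1.05 - (1.25)(1.13) = -2.4625; z^3-coef -(1.25)(-1.05) = 1.3125.]
Remaining roots from the quadratic factor 1 + (1.13) z + (-1.05) z^2:
  Set 1 + (1.13) z + (-1.05) z^2 = 0, i.e. a z^2 + b z + c = 0 with a = -1.05, b = 1.13, c = 1.
  Discriminant D = b^2 - 4ac = (1.13)^2 - 4*(-1.05)*1 = 1.2769 - (-4.2) = 5.4769.
  D >= 0, so the roots are real: z = (-b +/- sqrt(D)) / (2a) = (-1.13 +/- 2.340278) / (-2.1).
    z_1 = (-1.13 + 2.340278) / (-2.1) = -0.5763,   |z_1| = 0.5763.
    z_2 = (-1.13 - 2.340278) / (-2.1) = 1.6525,   |z_2| = 1.6525.
Moduli of all roots: 0.8000, 0.5763, 1.6525.
All moduli strictly greater than 1? No.
Verdict: Not invertible.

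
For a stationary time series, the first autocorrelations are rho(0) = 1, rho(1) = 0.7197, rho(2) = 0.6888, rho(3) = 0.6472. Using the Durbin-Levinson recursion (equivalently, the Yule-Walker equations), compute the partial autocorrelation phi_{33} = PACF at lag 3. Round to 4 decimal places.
\phi_{33} = 0.1710

The PACF at lag k is phi_{kk}, the last component of the solution
to the Yule-Walker system G_k phi = r_k where
  (G_k)_{ij} = rho(|i - j|), (r_k)_i = rho(i), i,j = 1..k.
Equivalently, Durbin-Levinson gives phi_{kk} iteratively:
  phi_{11} = rho(1)
  phi_{kk} = [rho(k) - sum_{j=1..k-1} phi_{k-1,j} rho(k-j)]
            / [1 - sum_{j=1..k-1} phi_{k-1,j} rho(j)],
  phi_{k,j} = phi_{k-1,j} - phi_{kk} phi_{k-1,k-j},  j = 1..k-1.
Step k = 1:
  phi_11 = rho(1) = 0.7197.
Step k = 2:
  phi_22 = [rho(2) - phi_11 rho(1)] / [1 - phi_11 rho(1)] = [0.6888 - (0.7197)(0.7197)] / [1 - (0.7197)(0.7197)]
         = 0.17083191 / 0.48203191 = 0.3544.
  Update: phi_21 = phi_11 - phi_22 phi_11 = 0.7197 - (0.3544)(0.7197) = 0.464639.
Step k = 3:
  phi_33 = [rho(3) - phi_21 rho(2) - phi_22 rho(1)] / [1 - phi_21 rho(1) - phi_22 rho(2)]
    numerator   = 0.6472 - (0.464639)(0.6888) - (0.3544)(0.7197) = 0.07209554
    denominator = 1 - (0.464639)(0.7197) - (0.3544)(0.6888) = 0.42148915
  phi_33 = 0.07209554 / 0.42148915 = 0.171.
Therefore phi_{33} = 0.1710.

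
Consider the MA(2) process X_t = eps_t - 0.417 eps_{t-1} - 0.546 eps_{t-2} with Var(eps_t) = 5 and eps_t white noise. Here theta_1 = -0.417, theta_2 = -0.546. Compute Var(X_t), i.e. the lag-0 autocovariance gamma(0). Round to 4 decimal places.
\gamma(0) = 7.3600

For an MA(q) process X_t = eps_t + sum_i theta_i eps_{t-i} with
Var(eps_t) = sigma^2, the variance is
  gamma(0) = sigma^2 * (1 + sum_i theta_i^2).
  sum_i theta_i^2 = (-0.417)^2 + (-0.546)^2 = 0.173889 + 0.298116 = 0.472005.
  gamma(0) = 5 * (1 + 0.472005) = 5 * 1.472005 = 7.360025, which rounds to 7.3600.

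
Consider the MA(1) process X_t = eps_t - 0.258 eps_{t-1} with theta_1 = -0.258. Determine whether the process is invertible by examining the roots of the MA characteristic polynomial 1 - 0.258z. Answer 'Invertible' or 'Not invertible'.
\text{Invertible}

The MA(q) characteristic polynomial is P(z) = 1 - 0.258z.
Invertibility requires all roots to lie outside the unit circle, i.e. |z| > 1 for every root.
This is linear in z: 1 + (-0.258) z = 0  =>  z = -1/(-0.258) = 3.875969,  |z| = 3.875969.
Moduli of all roots: 3.8760.
All moduli strictly greater than 1? Yes.
Verdict: Invertible.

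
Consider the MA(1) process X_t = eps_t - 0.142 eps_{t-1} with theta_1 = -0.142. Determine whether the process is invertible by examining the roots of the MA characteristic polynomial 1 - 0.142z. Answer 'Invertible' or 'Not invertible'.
\text{Invertible}

The MA(q) characteristic polynomial is P(z) = 1 - 0.142z.
Invertibility requires all roots to lie outside the unit circle, i.e. |z| > 1 for every root.
This is linear in z: 1 + (-0.142) z = 0  =>  z = -1/(-0.142) = 7.042254,  |z| = 7.042254.
Moduli of all roots: 7.0423.
All moduli strictly greater than 1? Yes.
Verdict: Invertible.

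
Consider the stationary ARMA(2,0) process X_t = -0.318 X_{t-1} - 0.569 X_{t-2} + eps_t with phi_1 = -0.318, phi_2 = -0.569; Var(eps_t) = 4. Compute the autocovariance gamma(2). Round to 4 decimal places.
\gamma(2) = -3.1123

Multiply the model equation by X_{t-k} and take expectations. With theta_0 = psi_0 = 1 and psi_j the MA(infinity) weights, this gives
  gamma(k) - sum_i phi_i gamma(k-i) = c_k,
  c_k = sigma^2 * sum_{j=k..q} theta_j psi_{j-k}   (c_k = 0 for k > q),
using gamma(-m) = gamma(m).
Pure AR (q = 0): c_0 = sigma^2 = 4, c_k = 0 for k >= 1.
Equations for k = 0, 1, 2 (AR order 2, c_2 = 0):
  (E0) gamma(0) = phi_1 gamma(1) + phi_2 gamma(2) + c_0
  (E1) gamma(1) = phi_1 gamma(0) + phi_2 gamma(1) + c_1
  (E2) gamma(2) = phi_1 gamma(1) + phi_2 gamma(0)
From (E1): gamma(1) = A gamma(0) + B with
  A = phi_1 / (1 - phi_2) = -0.318 / 1.569 = -0.202677,   B = c_1 / (1 - phi_2) = 0 / 1.569 = 0.
Insert (E2) into (E0): gamma(0) (1 - phi_2^2) = phi_1 (1 + phi_2) gamma(1) + c_0.
  phi_1 (1 + phi_2) = (-0.318)(0.431) = -0.137058,   1 - phi_2^2 = 0.676239.
Replace gamma(1) by A gamma(0) + B and collect gamma(0):
  gamma(0) [0.676239 - (-0.137058)(-0.202677)] = c_0 = 4
  gamma(0) * 0.648461 = 4
  gamma(0) = 4 / 0.648461 = 6.168456.
  gamma(1) = A gamma(0) = (-0.202677)(6.168456) = -1.250203.
  gamma(2) = phi_1 gamma(1) + phi_2 gamma(0) = (-0.318)(-1.250203) + (-0.569)(6.168456) = -3.112287.
Therefore gamma(2) = -3.1123 (to 4 decimal places).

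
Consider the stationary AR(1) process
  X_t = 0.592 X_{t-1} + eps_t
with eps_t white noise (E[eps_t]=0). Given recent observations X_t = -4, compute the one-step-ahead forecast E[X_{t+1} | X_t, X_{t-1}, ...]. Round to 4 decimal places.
E[X_{t+1} \mid \mathcal F_t] = -2.3680

For an AR(p) model X_t = c + sum_i phi_i X_{t-i} + eps_t, the
one-step-ahead conditional mean is
  E[X_{t+1} | X_t, ...] = c + sum_i phi_i X_{t+1-i}.
Substitute known values:
  E[X_{t+1} | ...] = (0.592) * (-4)
                   = -2.3680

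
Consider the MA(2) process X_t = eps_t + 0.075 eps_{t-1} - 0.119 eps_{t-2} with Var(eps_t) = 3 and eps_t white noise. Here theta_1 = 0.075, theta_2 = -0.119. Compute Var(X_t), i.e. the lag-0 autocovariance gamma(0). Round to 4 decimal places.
\gamma(0) = 3.0594

For an MA(q) process X_t = eps_t + sum_i theta_i eps_{t-i} with
Var(eps_t) = sigma^2, the variance is
  gamma(0) = sigma^2 * (1 + sum_i theta_i^2).
  sum_i theta_i^2 = (0.075)^2 + (-0.119)^2 = 0.005625 + 0.014161 = 0.019786.
  gamma(0) = 3 * (1 + 0.019786) = 3 * 1.019786 = 3.059358, which rounds to 3.0594.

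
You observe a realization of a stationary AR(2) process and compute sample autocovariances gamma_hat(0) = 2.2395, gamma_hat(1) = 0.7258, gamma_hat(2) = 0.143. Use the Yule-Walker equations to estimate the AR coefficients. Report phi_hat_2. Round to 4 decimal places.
\hat\phi_{2} = -0.0460

The Yule-Walker equations for an AR(p) process read, in matrix form,
  Gamma_p phi = r_p,   with   (Gamma_p)_{ij} = gamma(|i - j|),
                       (r_p)_i = gamma(i),   i,j = 1..p.
Substitute the sample gammas (Toeplitz matrix and right-hand side of size 2):
  Gamma_p = [[2.2395, 0.7258], [0.7258, 2.2395]]
  r_p     = [0.7258, 0.143]
Written out:
  2.2395 phi_1 + 0.7258 phi_2 = 0.7258
  0.7258 phi_1 + 2.2395 phi_2 = 0.143
Solve by Cramer's rule:
  det = gamma(0)^2 - gamma(1)^2 = (2.2395)^2 - (0.7258)^2 = 5.01536025 - 0.52678564 = 4.48857461
  phi_hat_1 = [gamma(1) gamma(0) - gamma(1) gamma(2)] / det = [(0.7258)(2.2395) - (0.7258)(0.143)] / 4.48857461 = 1.5216397 / 4.48857461 = 0.339
  phi_hat_2 = [gamma(0) gamma(2) - gamma(1)^2] / det = [(2.2395)(0.143) - (0.7258)^2] / 4.48857461 = -0.20653714 / 4.48857461 = -0.046
So phi_hat = [0.3390, -0.0460].
Therefore phi_hat_2 = -0.0460.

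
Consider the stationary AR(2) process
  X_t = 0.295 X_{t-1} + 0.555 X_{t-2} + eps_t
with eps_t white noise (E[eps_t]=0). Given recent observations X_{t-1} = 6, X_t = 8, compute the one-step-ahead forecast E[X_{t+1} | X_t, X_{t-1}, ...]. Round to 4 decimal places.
E[X_{t+1} \mid \mathcal F_t] = 5.6900

For an AR(p) model X_t = c + sum_i phi_i X_{t-i} + eps_t, the
one-step-ahead conditional mean is
  E[X_{t+1} | X_t, ...] = c + sum_i phi_i X_{t+1-i}.
Substitute known values:
  E[X_{t+1} | ...] = (0.295) * (8) + (0.555) * (6)
                   = 5.6900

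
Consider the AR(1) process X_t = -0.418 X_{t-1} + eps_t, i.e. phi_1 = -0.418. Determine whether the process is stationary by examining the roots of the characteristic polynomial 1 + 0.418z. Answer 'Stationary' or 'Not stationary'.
\text{Stationary}

The AR(p) characteristic polynomial is P(z) = 1 + 0.418z.
Stationarity requires all roots to lie outside the unit circle, i.e. |z| > 1 for every root.
This is linear in z: 1 + (0.418) z = 0  =>  z = -1/(0.418) = -2.392344,  |z| = 2.392344.
Moduli of all roots: 2.3923.
All moduli strictly greater than 1? Yes.
Verdict: Stationary.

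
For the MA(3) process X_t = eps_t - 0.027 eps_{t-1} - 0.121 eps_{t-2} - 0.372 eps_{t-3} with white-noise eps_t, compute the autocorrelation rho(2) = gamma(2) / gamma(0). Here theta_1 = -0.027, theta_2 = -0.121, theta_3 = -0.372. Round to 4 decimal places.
\rho(2) = -0.0962

For an MA(q) process with theta_0 = 1, the autocovariance is
  gamma(k) = sigma^2 * sum_{i=0..q-k} theta_i * theta_{i+k},
and rho(k) = gamma(k) / gamma(0). Sigma^2 cancels.
  numerator   = (1)*(-0.121) + (-0.027)*(-0.372) = -0.110956.
  denominator = (1)^2 + (-0.027)^2 + (-0.121)^2 + (-0.372)^2 = 1.153754.
  rho(2) = -0.110956 / 1.153754 = -0.0962.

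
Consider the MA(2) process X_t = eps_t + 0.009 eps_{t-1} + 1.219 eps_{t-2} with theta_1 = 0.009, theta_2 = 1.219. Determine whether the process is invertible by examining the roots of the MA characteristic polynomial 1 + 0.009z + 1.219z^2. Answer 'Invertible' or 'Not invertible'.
\text{Not invertible}

The MA(q) characteristic polynomial is P(z) = 1 + 0.009z + 1.219z^2.
Invertibility requires all roots to lie outside the unit circle, i.e. |z| > 1 for every root.
Set 1 + (0.009) z + (1.219) z^2 = 0, i.e. a z^2 + b z + c = 0 with a = 1.219, b = 0.009, c = 1.
Discriminant D = b^2 - 4ac = (0.009)^2 - 4*(1.219)*1 = 0.000081 - (4.876) = -4.875919.
D < 0, so the roots are the complex-conjugate pair z = (-b +/- i sqrt(-D)) / (2a) = -0.0037 +/- 0.9057i.
For a conjugate pair |z|^2 = z * conj(z) = (product of roots) = c/a = 1/(1.219) = 0.820345, so |z| = sqrt(0.820345) = 0.9057 for both roots.
Moduli of all roots: 0.9057, 0.9057.
All moduli strictly greater than 1? No.
Verdict: Not invertible.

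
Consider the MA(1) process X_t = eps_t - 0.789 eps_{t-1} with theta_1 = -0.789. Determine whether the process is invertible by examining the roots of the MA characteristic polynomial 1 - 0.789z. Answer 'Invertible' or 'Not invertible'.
\text{Invertible}

The MA(q) characteristic polynomial is P(z) = 1 - 0.789z.
Invertibility requires all roots to lie outside the unit circle, i.e. |z| > 1 for every root.
This is linear in z: 1 + (-0.789) z = 0  =>  z = -1/(-0.789) = 1.267427,  |z| = 1.267427.
Moduli of all roots: 1.2674.
All moduli strictly greater than 1? Yes.
Verdict: Invertible.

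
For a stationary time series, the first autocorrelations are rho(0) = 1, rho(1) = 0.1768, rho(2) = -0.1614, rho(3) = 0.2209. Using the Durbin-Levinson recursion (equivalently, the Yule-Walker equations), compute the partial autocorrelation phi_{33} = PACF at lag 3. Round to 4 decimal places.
\phi_{33} = 0.3120

The PACF at lag k is phi_{kk}, the last component of the solution
to the Yule-Walker system G_k phi = r_k where
  (G_k)_{ij} = rho(|i - j|), (r_k)_i = rho(i), i,j = 1..k.
Equivalently, Durbin-Levinson gives phi_{kk} iteratively:
  phi_{11} = rho(1)
  phi_{kk} = [rho(k) - sum_{j=1..k-1} phi_{k-1,j} rho(k-j)]
            / [1 - sum_{j=1..k-1} phi_{k-1,j} rho(j)],
  phi_{k,j} = phi_{k-1,j} - phi_{kk} phi_{k-1,k-j},  j = 1..k-1.
Step k = 1:
  phi_11 = rho(1) = 0.1768.
Step k = 2:
  phi_22 = [rho(2) - phi_11 rho(1)] / [1 - phi_11 rho(1)] = [-0.1614 - (0.1768)(0.1768)] / [1 - (0.1768)(0.1768)]
         = -0.19265824 / 0.96874176 = -0.198875.
  Update: phi_21 = phi_11 - phi_22 phi_11 = 0.1768 - (-0.198875)(0.1768) = 0.211961.
Step k = 3:
  phi_33 = [rho(3) - phi_21 rho(2) - phi_22 rho(1)] / [1 - phi_21 rho(1) - phi_22 rho(2)]
    numerator   = 0.2209 - (0.211961)(-0.1614) - (-0.198875)(0.1768) = 0.29027156
    denominator = 1 - (0.211961)(0.1768) - (-0.198875)(-0.1614) = 0.93042691
  phi_33 = 0.29027156 / 0.93042691 = 0.312.
Therefore phi_{33} = 0.3120.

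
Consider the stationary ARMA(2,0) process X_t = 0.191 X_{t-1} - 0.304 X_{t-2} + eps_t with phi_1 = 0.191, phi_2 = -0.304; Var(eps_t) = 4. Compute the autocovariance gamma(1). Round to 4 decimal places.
\gamma(1) = 0.6597

Multiply the model equation by X_{t-k} and take expectations. With theta_0 = psi_0 = 1 and psi_j the MA(infinity) weights, this gives
  gamma(k) - sum_i phi_i gamma(k-i) = c_k,
  c_k = sigma^2 * sum_{j=k..q} theta_j psi_{j-k}   (c_k = 0 for k > q),
using gamma(-m) = gamma(m).
Pure AR (q = 0): c_0 = sigma^2 = 4, c_k = 0 for k >= 1.
Equations for k = 0, 1, 2 (AR order 2, c_2 = 0):
  (E0) gamma(0) = phi_1 gamma(1) + phi_2 gamma(2) + c_0
  (E1) gamma(1) = phi_1 gamma(0) + phi_2 gamma(1) + c_1
  (E2) gamma(2) = phi_1 gamma(1) + phi_2 gamma(0)
From (E1): gamma(1) = A gamma(0) + B with
  A = phi_1 / (1 - phi_2) = 0.191 / 1.304 = 0.146472,   B = c_1 / (1 - phi_2) = 0 / 1.304 = 0.
Insert (E2) into (E0): gamma(0) (1 - phi_2^2) = phi_1 (1 + phi_2) gamma(1) + c_0.
  phi_1 (1 + phi_2) = (0.191)(0.696) = 0.132936,   1 - phi_2^2 = 0.907584.
Replace gamma(1) by A gamma(0) + B and collect gamma(0):
  gamma(0) [0.907584 - (0.132936)(0.146472)] = c_0 = 4
  gamma(0) * 0.888113 = 4
  gamma(0) = 4 / 0.888113 = 4.503934.
  gamma(1) = A gamma(0) = (0.146472)(4.503934) = 0.659702.
Therefore gamma(1) = 0.6597 (to 4 decimal places).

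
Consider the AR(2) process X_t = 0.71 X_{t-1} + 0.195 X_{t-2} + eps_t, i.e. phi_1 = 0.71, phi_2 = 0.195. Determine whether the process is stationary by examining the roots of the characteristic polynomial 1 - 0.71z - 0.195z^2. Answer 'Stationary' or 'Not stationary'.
\text{Stationary}

The AR(p) characteristic polynomial is P(z) = 1 - 0.71z - 0.195z^2.
Stationarity requires all roots to lie outside the unit circle, i.e. |z| > 1 for every root.
Set 1 + (-0.71) z + (-0.195) z^2 = 0, i.e. a z^2 + b z + c = 0 with a = -0.195, b = -0.71, c = 1.
Discriminant D = b^2 - 4ac = (-0.71)^2 - 4*(-0.195)*1 = 0.5041 - (-0.78) = 1.2841.
D >= 0, so the roots are real: z = (-b +/- sqrt(D)) / (2a) = (0.71 +/- 1.133181) / (-0.39).
  z_1 = (0.71 + 1.133181) / (-0.39) = -4.7261,   |z_1| = 4.7261.
  z_2 = (0.71 - 1.133181) / (-0.39) = 1.0851,   |z_2| = 1.0851.
Moduli of all roots: 4.7261, 1.0851.
All moduli strictly greater than 1? Yes.
Verdict: Stationary.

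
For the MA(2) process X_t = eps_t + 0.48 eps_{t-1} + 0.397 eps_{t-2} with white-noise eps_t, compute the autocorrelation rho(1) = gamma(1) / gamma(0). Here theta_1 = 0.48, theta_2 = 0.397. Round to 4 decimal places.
\rho(1) = 0.4831

For an MA(q) process with theta_0 = 1, the autocovariance is
  gamma(k) = sigma^2 * sum_{i=0..q-k} theta_i * theta_{i+k},
and rho(k) = gamma(k) / gamma(0). Sigma^2 cancels.
  numerator   = (1)*(0.48) + (0.48)*(0.397) = 0.67056.
  denominator = (1)^2 + (0.48)^2 + (0.397)^2 = 1.388009.
  rho(1) = 0.67056 / 1.388009 = 0.4831.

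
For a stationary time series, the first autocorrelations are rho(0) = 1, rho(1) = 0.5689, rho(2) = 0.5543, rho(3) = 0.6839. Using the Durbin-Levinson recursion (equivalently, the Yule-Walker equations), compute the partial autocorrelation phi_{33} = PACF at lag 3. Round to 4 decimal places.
\phi_{33} = 0.4720

The PACF at lag k is phi_{kk}, the last component of the solution
to the Yule-Walker system G_k phi = r_k where
  (G_k)_{ij} = rho(|i - j|), (r_k)_i = rho(i), i,j = 1..k.
Equivalently, Durbin-Levinson gives phi_{kk} iteratively:
  phi_{11} = rho(1)
  phi_{kk} = [rho(k) - sum_{j=1..k-1} phi_{k-1,j} rho(k-j)]
            / [1 - sum_{j=1..k-1} phi_{k-1,j} rho(j)],
  phi_{k,j} = phi_{k-1,j} - phi_{kk} phi_{k-1,k-j},  j = 1..k-1.
Step k = 1:
  phi_11 = rho(1) = 0.5689.
Step k = 2:
  phi_22 = [rho(2) - phi_11 rho(1)] / [1 - phi_11 rho(1)] = [0.5543 - (0.5689)(0.5689)] / [1 - (0.5689)(0.5689)]
         = 0.23065279 / 0.67635279 = 0.341024.
  Update: phi_21 = phi_11 - phi_22 phi_11 = 0.5689 - (0.341024)(0.5689) = 0.374891.
Step k = 3:
  phi_33 = [rho(3) - phi_21 rho(2) - phi_22 rho(1)] / [1 - phi_21 rho(1) - phi_22 rho(2)]
    numerator   = 0.6839 - (0.374891)(0.5543) - (0.341024)(0.5689) = 0.28208902
    denominator = 1 - (0.374891)(0.5689) - (0.341024)(0.5543) = 0.59769457
  phi_33 = 0.28208902 / 0.59769457 = 0.472.
Therefore phi_{33} = 0.4720.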